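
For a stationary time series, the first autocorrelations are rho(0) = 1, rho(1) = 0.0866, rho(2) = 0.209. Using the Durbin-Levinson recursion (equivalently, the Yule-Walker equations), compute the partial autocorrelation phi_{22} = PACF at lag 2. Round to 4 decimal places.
\phi_{22} = 0.2030

The PACF at lag k is phi_{kk}, the last component of the solution
to the Yule-Walker system G_k phi = r_k where
  (G_k)_{ij} = rho(|i - j|), (r_k)_i = rho(i), i,j = 1..k.
Equivalently, Durbin-Levinson gives phi_{kk} iteratively:
  phi_{11} = rho(1)
  phi_{kk} = [rho(k) - sum_{j=1..k-1} phi_{k-1,j} rho(k-j)]
            / [1 - sum_{j=1..k-1} phi_{k-1,j} rho(j)],
  phi_{k,j} = phi_{k-1,j} - phi_{kk} phi_{k-1,k-j},  j = 1..k-1.
Step k = 1:
  phi_11 = rho(1) = 0.0866.
Step k = 2:
  phi_22 = [rho(2) - phi_11 rho(1)] / [1 - phi_11 rho(1)] = [0.209 - (0.0866)(0.0866)] / [1 - (0.0866)(0.0866)]
         = 0.20150044 / 0.99250044 = 0.203.
Therefore phi_{22} = 0.2030.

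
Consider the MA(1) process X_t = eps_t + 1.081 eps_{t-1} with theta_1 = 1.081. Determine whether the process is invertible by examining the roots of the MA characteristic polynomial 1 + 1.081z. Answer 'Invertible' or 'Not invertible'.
\text{Not invertible}

The MA(q) characteristic polynomial is P(z) = 1 + 1.081z.
Invertibility requires all roots to lie outside the unit circle, i.e. |z| > 1 for every root.
This is linear in z: 1 + (1.081) z = 0  =>  z = -1/(1.081) = -0.925069,  |z| = 0.925069.
Moduli of all roots: 0.9251.
All moduli strictly greater than 1? No.
Verdict: Not invertible.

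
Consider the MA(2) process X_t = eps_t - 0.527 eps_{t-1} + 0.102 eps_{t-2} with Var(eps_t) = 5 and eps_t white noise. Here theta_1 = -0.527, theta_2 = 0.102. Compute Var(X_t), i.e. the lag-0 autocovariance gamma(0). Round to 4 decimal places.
\gamma(0) = 6.4407

For an MA(q) process X_t = eps_t + sum_i theta_i eps_{t-i} with
Var(eps_t) = sigma^2, the variance is
  gamma(0) = sigma^2 * (1 + sum_i theta_i^2).
  sum_i theta_i^2 = (-0.527)^2 + (0.102)^2 = 0.277729 + 0.010404 = 0.288133.
  gamma(0) = 5 * (1 + 0.288133) = 5 * 1.288133 = 6.440665, which rounds to 6.4407.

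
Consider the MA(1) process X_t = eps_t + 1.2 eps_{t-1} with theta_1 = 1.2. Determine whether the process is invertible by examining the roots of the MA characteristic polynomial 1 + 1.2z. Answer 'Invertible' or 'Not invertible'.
\text{Not invertible}

The MA(q) characteristic polynomial is P(z) = 1 + 1.2z.
Invertibility requires all roots to lie outside the unit circle, i.e. |z| > 1 for every root.
This is linear in z: 1 + (1.2) z = 0  =>  z = -1/(1.2) = -0.833333,  |z| = 0.833333.
Moduli of all roots: 0.8333.
All moduli strictly greater than 1? No.
Verdict: Not invertible.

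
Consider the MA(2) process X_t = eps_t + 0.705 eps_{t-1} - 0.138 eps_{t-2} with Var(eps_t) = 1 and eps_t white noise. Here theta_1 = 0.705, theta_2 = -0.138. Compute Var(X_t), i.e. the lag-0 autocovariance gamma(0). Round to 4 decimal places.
\gamma(0) = 1.5161

For an MA(q) process X_t = eps_t + sum_i theta_i eps_{t-i} with
Var(eps_t) = sigma^2, the variance is
  gamma(0) = sigma^2 * (1 + sum_i theta_i^2).
  sum_i theta_i^2 = (0.705)^2 + (-0.138)^2 = 0.497025 + 0.019044 = 0.516069.
  gamma(0) = 1 * (1 + 0.516069) = 1 * 1.516069 = 1.516069, which rounds to 1.5161.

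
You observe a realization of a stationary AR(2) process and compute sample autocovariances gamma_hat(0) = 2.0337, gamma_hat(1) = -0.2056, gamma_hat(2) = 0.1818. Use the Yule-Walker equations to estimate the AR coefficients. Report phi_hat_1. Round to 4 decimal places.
\hat\phi_{1} = -0.0930

The Yule-Walker equations for an AR(p) process read, in matrix form,
  Gamma_p phi = r_p,   with   (Gamma_p)_{ij} = gamma(|i - j|),
                       (r_p)_i = gamma(i),   i,j = 1..p.
Substitute the sample gammas (Toeplitz matrix and right-hand side of size 2):
  Gamma_p = [[2.0337, -0.2056], [-0.2056, 2.0337]]
  r_p     = [-0.2056, 0.1818]
Written out:
  2.0337 phi_1 - 0.2056 phi_2 = -0.2056
  -0.2056 phi_1 + 2.0337 phi_2 = 0.1818
Solve by Cramer's rule:
  det = gamma(0)^2 - gamma(1)^2 = (2.0337)^2 - (-0.2056)^2 = 4.13593569 - 0.04227136 = 4.09366433
  phi_hat_1 = [gamma(1) gamma(0) - gamma(1) gamma(2)] / det = [(-0.2056)(2.0337) - (-0.2056)(0.1818)] / 4.09366433 = -0.38075064 / 4.09366433 = -0.093
  phi_hat_2 = [gamma(0) gamma(2) - gamma(1)^2] / det = [(2.0337)(0.1818) - (-0.2056)^2] / 4.09366433 = 0.3274553 / 4.09366433 = 0.08
So phi_hat = [-0.0930, 0.0800].
Therefore phi_hat_1 = -0.0930.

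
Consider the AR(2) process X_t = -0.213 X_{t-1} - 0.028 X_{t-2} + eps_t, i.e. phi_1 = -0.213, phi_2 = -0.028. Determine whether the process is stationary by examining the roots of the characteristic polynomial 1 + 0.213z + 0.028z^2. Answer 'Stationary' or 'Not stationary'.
\text{Stationary}

The AR(p) characteristic polynomial is P(z) = 1 + 0.213z + 0.028z^2.
Stationarity requires all roots to lie outside the unit circle, i.e. |z| > 1 for every root.
Set 1 + (0.213) z + (0.028) z^2 = 0, i.e. a z^2 + b z + c = 0 with a = 0.028, b = 0.213, c = 1.
Discriminant D = b^2 - 4ac = (0.213)^2 - 4*(0.028)*1 = 0.045369 - (0.112) = -0.066631.
D < 0, so the roots are the complex-conjugate pair z = (-b +/- i sqrt(-D)) / (2a) = -3.8036 +/- 4.6095i.
For a conjugate pair |z|^2 = z * conj(z) = (product of roots) = c/a = 1/(0.028) = 35.714286, so |z| = sqrt(35.714286) = 5.9761 for both roots.
Moduli of all roots: 5.9761, 5.9761.
All moduli strictly greater than 1? Yes.
Verdict: Stationary.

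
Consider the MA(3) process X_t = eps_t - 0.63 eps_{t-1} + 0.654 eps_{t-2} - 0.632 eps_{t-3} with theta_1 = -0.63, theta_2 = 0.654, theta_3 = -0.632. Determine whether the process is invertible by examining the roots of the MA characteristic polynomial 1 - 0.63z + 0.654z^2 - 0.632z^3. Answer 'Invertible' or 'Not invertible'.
\text{Invertible}

The MA(q) characteristic polynomial is P(z) = 1 - 0.63z + 0.654z^2 - 0.632z^3.
Invertibility requires all roots to lie outside the unit circle, i.e. |z| > 1 for every root.
Degree 3: look for a simple real root z0 first, then factor out (1 - z/z0) and solve the remaining quadratic.
Testing z0 = 1.25: P(1.25) = 1 + (-0.63)(1.25) + (0.654)(1.25)^2 + (-0.632)(1.25)^3
  = 1 + (-0.7875) + (1.021875) + (-1.234375) = 0.  So z_0 = 1.25 is a root, |z_0| = 1.25.
Divide out the factor (1 - 0.8 z) = (1 - z/z0) (since 1/z0 = 0.8):
  P(z) = (1 - 0.8 z)(1 + (0.17) z + (0.79) z^2)
  [check: z-coef 0.17 - (0.8) = -0.63; z^2-coef 0.79 - (0.8)(0.17) = 0.654; z^3-coef -(0.8)(0.79) = -0.632.]
Remaining roots from the quadratic factor 1 + (0.17) z + (0.79) z^2:
  Set 1 + (0.17) z + (0.79) z^2 = 0, i.e. a z^2 + b z + c = 0 with a = 0.79, b = 0.17, c = 1.
  Discriminant D = b^2 - 4ac = (0.17)^2 - 4*(0.79)*1 = 0.0289 - (3.16) = -3.1311.
  D < 0, so the roots are the complex-conjugate pair z = (-b +/- i sqrt(-D)) / (2a) = -0.1076 +/- 1.1199i.
  For a conjugate pair |z|^2 = z * conj(z) = (product of roots) = c/a = 1/(0.79) = 1.265823, so |z| = sqrt(1.265823) = 1.1251 for both roots.
Moduli of all roots: 1.2500, 1.1251, 1.1251.
All moduli strictly greater than 1? Yes.
Verdict: Invertible.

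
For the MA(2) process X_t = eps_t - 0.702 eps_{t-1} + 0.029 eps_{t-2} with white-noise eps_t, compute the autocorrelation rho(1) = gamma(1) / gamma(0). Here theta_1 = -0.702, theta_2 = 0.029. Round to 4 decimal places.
\rho(1) = -0.4836

For an MA(q) process with theta_0 = 1, the autocovariance is
  gamma(k) = sigma^2 * sum_{i=0..q-k} theta_i * theta_{i+k},
and rho(k) = gamma(k) / gamma(0). Sigma^2 cancels.
  numerator   = (1)*(-0.702) + (-0.702)*(0.029) = -0.722358.
  denominator = (1)^2 + (-0.702)^2 + (0.029)^2 = 1.493645.
  rho(1) = -0.722358 / 1.493645 = -0.4836.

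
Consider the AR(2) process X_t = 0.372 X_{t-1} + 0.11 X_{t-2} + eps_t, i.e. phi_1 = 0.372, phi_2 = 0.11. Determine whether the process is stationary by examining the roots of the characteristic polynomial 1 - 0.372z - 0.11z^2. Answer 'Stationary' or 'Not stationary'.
\text{Stationary}

The AR(p) characteristic polynomial is P(z) = 1 - 0.372z - 0.11z^2.
Stationarity requires all roots to lie outside the unit circle, i.e. |z| > 1 for every root.
Set 1 + (-0.372) z + (-0.11) z^2 = 0, i.e. a z^2 + b z + c = 0 with a = -0.11, b = -0.372, c = 1.
Discriminant D = b^2 - 4ac = (-0.372)^2 - 4*(-0.11)*1 = 0.138384 - (-0.44) = 0.578384.
D >= 0, so the roots are real: z = (-b +/- sqrt(D)) / (2a) = (0.372 +/- 0.760516) / (-0.22).
  z_1 = (0.372 + 0.760516) / (-0.22) = -5.1478,   |z_1| = 5.1478.
  z_2 = (0.372 - 0.760516) / (-0.22) = 1.766,   |z_2| = 1.766.
Moduli of all roots: 5.1478, 1.7660.
All moduli strictly greater than 1? Yes.
Verdict: Stationary.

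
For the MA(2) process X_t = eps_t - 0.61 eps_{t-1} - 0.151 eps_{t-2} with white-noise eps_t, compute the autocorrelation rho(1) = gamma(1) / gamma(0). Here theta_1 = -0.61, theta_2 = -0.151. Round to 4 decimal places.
\rho(1) = -0.3713

For an MA(q) process with theta_0 = 1, the autocovariance is
  gamma(k) = sigma^2 * sum_{i=0..q-k} theta_i * theta_{i+k},
and rho(k) = gamma(k) / gamma(0). Sigma^2 cancels.
  numerator   = (1)*(-0.61) + (-0.61)*(-0.151) = -0.51789.
  denominator = (1)^2 + (-0.61)^2 + (-0.151)^2 = 1.394901.
  rho(1) = -0.51789 / 1.394901 = -0.3713.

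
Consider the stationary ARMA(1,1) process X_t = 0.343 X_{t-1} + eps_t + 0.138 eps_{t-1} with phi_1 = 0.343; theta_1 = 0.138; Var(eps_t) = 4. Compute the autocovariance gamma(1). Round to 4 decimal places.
\gamma(1) = 2.2838

Multiply the model equation by X_{t-k} and take expectations. With theta_0 = psi_0 = 1 and psi_j the MA(infinity) weights, this gives
  gamma(k) - sum_i phi_i gamma(k-i) = c_k,
  c_k = sigma^2 * sum_{j=k..q} theta_j psi_{j-k}   (c_k = 0 for k > q),
using gamma(-m) = gamma(m).
psi-weights needed (psi_j = theta_j + sum_i phi_i psi_{j-i}):
  psi_1 = theta_1 + phi_1 = 0.138 + (0.343) = 0.481
Right-hand sides:
  c_0 = sigma^2 (1 + theta_1 psi_1) = 4 * (1 + (0.138)(0.481)) = 4 * 1.066378 = 4.265512
  c_1 = sigma^2 theta_1 = 4 * (0.138) = 0.552
  c_2 = 0
Equations for k = 0 and k = 1 (AR order 1):
  gamma(0) = phi_1 gamma(1) + c_0
  gamma(1) = phi_1 gamma(0) + c_1
Substituting the second into the first: gamma(0) (1 - phi_1^2) = c_0 + phi_1 c_1, so
  gamma(0) = (c_0 + phi_1 c_1) / (1 - phi_1^2) = (4.265512 + (0.343)(0.552)) / (1 - (0.343)^2) = 4.454848 / 0.882351 = 5.048839.
  gamma(1) = phi_1 gamma(0) + c_1 = (0.343)(5.048839) + (0.552) = 2.283752.
Therefore gamma(1) = 2.2838 (to 4 decimal places).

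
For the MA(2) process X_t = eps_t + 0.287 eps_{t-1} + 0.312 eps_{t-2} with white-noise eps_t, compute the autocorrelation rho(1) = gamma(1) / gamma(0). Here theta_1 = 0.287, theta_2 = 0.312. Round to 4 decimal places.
\rho(1) = 0.3192

For an MA(q) process with theta_0 = 1, the autocovariance is
  gamma(k) = sigma^2 * sum_{i=0..q-k} theta_i * theta_{i+k},
and rho(k) = gamma(k) / gamma(0). Sigma^2 cancels.
  numerator   = (1)*(0.287) + (0.287)*(0.312) = 0.376544.
  denominator = (1)^2 + (0.287)^2 + (0.312)^2 = 1.179713.
  rho(1) = 0.376544 / 1.179713 = 0.3192.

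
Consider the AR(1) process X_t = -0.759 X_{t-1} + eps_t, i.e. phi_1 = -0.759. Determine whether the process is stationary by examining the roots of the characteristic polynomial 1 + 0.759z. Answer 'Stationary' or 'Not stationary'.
\text{Stationary}

The AR(p) characteristic polynomial is P(z) = 1 + 0.759z.
Stationarity requires all roots to lie outside the unit circle, i.e. |z| > 1 for every root.
This is linear in z: 1 + (0.759) z = 0  =>  z = -1/(0.759) = -1.317523,  |z| = 1.317523.
Moduli of all roots: 1.3175.
All moduli strictly greater than 1? Yes.
Verdict: Stationary.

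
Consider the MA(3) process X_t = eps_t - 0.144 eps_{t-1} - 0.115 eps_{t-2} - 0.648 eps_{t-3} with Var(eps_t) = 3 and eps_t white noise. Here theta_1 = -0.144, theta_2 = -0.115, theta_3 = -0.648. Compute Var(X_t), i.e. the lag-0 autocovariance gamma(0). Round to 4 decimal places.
\gamma(0) = 4.3616

For an MA(q) process X_t = eps_t + sum_i theta_i eps_{t-i} with
Var(eps_t) = sigma^2, the variance is
  gamma(0) = sigma^2 * (1 + sum_i theta_i^2).
  sum_i theta_i^2 = (-0.144)^2 + (-0.115)^2 + (-0.648)^2 = 0.020736 + 0.013225 + 0.419904 = 0.453865.
  gamma(0) = 3 * (1 + 0.453865) = 3 * 1.453865 = 4.361595, which rounds to 4.3616.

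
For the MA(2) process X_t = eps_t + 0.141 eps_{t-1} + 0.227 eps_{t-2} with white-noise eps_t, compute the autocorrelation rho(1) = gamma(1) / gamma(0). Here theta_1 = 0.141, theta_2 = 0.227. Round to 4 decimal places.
\rho(1) = 0.1615

For an MA(q) process with theta_0 = 1, the autocovariance is
  gamma(k) = sigma^2 * sum_{i=0..q-k} theta_i * theta_{i+k},
and rho(k) = gamma(k) / gamma(0). Sigma^2 cancels.
  numerator   = (1)*(0.141) + (0.141)*(0.227) = 0.173007.
  denominator = (1)^2 + (0.141)^2 + (0.227)^2 = 1.07141.
  rho(1) = 0.173007 / 1.07141 = 0.1615.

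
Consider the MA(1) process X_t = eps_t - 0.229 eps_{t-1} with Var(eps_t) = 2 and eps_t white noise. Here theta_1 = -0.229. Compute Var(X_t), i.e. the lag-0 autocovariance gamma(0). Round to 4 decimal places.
\gamma(0) = 2.1049

For an MA(q) process X_t = eps_t + sum_i theta_i eps_{t-i} with
Var(eps_t) = sigma^2, the variance is
  gamma(0) = sigma^2 * (1 + sum_i theta_i^2).
  sum_i theta_i^2 = (-0.229)^2 = 0.052441.
  gamma(0) = 2 * (1 + 0.052441) = 2 * 1.052441 = 2.104882, which rounds to 2.1049.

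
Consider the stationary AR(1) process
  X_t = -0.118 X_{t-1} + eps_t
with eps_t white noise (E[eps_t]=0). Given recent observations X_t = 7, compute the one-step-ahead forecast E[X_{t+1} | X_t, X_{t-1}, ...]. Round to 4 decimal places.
E[X_{t+1} \mid \mathcal F_t] = -0.8260

For an AR(p) model X_t = c + sum_i phi_i X_{t-i} + eps_t, the
one-step-ahead conditional mean is
  E[X_{t+1} | X_t, ...] = c + sum_i phi_i X_{t+1-i}.
Substitute known values:
  E[X_{t+1} | ...] = (-0.118) * (7)
                   = -0.8260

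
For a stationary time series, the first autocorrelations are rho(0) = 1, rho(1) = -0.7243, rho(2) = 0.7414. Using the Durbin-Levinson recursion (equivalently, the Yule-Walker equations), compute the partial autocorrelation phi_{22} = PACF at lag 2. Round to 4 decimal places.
\phi_{22} = 0.4560

The PACF at lag k is phi_{kk}, the last component of the solution
to the Yule-Walker system G_k phi = r_k where
  (G_k)_{ij} = rho(|i - j|), (r_k)_i = rho(i), i,j = 1..k.
Equivalently, Durbin-Levinson gives phi_{kk} iteratively:
  phi_{11} = rho(1)
  phi_{kk} = [rho(k) - sum_{j=1..k-1} phi_{k-1,j} rho(k-j)]
            / [1 - sum_{j=1..k-1} phi_{k-1,j} rho(j)],
  phi_{k,j} = phi_{k-1,j} - phi_{kk} phi_{k-1,k-j},  j = 1..k-1.
Step k = 1:
  phi_11 = rho(1) = -0.7243.
Step k = 2:
  phi_22 = [rho(2) - phi_11 rho(1)] / [1 - phi_11 rho(1)] = [0.7414 - (-0.7243)(-0.7243)] / [1 - (-0.7243)(-0.7243)]
         = 0.21678951 / 0.47538951 = 0.456.
Therefore phi_{22} = 0.4560.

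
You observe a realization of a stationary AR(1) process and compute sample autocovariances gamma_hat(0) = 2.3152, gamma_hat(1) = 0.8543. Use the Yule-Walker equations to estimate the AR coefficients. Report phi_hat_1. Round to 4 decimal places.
\hat\phi_{1} = 0.3690

The Yule-Walker equations for an AR(p) process read, in matrix form,
  Gamma_p phi = r_p,   with   (Gamma_p)_{ij} = gamma(|i - j|),
                       (r_p)_i = gamma(i),   i,j = 1..p.
Substitute the sample gammas (Toeplitz matrix and right-hand side of size 1):
  Gamma_p = [[2.3152]]
  r_p     = [0.8543]
With p = 1 this is the single equation gamma(0) phi_1 = gamma(1):
  phi_hat_1 = gamma(1) / gamma(0) = 0.8543 / 2.3152 = 0.3690.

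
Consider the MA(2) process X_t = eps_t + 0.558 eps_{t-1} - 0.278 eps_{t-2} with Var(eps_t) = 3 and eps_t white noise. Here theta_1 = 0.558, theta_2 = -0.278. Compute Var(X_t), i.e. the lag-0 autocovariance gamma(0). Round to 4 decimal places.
\gamma(0) = 4.1659

For an MA(q) process X_t = eps_t + sum_i theta_i eps_{t-i} with
Var(eps_t) = sigma^2, the variance is
  gamma(0) = sigma^2 * (1 + sum_i theta_i^2).
  sum_i theta_i^2 = (0.558)^2 + (-0.278)^2 = 0.311364 + 0.077284 = 0.388648.
  gamma(0) = 3 * (1 + 0.388648) = 3 * 1.388648 = 4.165944, which rounds to 4.1659.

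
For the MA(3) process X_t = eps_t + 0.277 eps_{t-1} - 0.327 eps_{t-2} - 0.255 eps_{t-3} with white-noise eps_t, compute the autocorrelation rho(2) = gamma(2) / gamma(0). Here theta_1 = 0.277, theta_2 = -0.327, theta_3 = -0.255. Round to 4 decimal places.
\rho(2) = -0.3184

For an MA(q) process with theta_0 = 1, the autocovariance is
  gamma(k) = sigma^2 * sum_{i=0..q-k} theta_i * theta_{i+k},
and rho(k) = gamma(k) / gamma(0). Sigma^2 cancels.
  numerator   = (1)*(-0.327) + (0.277)*(-0.255) = -0.397635.
  denominator = (1)^2 + (0.277)^2 + (-0.327)^2 + (-0.255)^2 = 1.248683.
  rho(2) = -0.397635 / 1.248683 = -0.3184.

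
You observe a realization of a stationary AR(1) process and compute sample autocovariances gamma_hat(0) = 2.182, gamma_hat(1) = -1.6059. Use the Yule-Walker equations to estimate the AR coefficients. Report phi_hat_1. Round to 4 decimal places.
\hat\phi_{1} = -0.7360

The Yule-Walker equations for an AR(p) process read, in matrix form,
  Gamma_p phi = r_p,   with   (Gamma_p)_{ij} = gamma(|i - j|),
                       (r_p)_i = gamma(i),   i,j = 1..p.
Substitute the sample gammas (Toeplitz matrix and right-hand side of size 1):
  Gamma_p = [[2.182]]
  r_p     = [-1.6059]
With p = 1 this is the single equation gamma(0) phi_1 = gamma(1):
  phi_hat_1 = gamma(1) / gamma(0) = -1.6059 / 2.182 = -0.7360.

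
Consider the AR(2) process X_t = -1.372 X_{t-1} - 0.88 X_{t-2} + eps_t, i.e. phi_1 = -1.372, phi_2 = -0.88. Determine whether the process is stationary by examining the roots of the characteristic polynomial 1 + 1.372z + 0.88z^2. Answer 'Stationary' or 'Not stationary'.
\text{Stationary}

The AR(p) characteristic polynomial is P(z) = 1 + 1.372z + 0.88z^2.
Stationarity requires all roots to lie outside the unit circle, i.e. |z| > 1 for every root.
Set 1 + (1.372) z + (0.88) z^2 = 0, i.e. a z^2 + b z + c = 0 with a = 0.88, b = 1.372, c = 1.
Discriminant D = b^2 - 4ac = (1.372)^2 - 4*(0.88)*1 = 1.882384 - (3.52) = -1.637616.
D < 0, so the roots are the complex-conjugate pair z = (-b +/- i sqrt(-D)) / (2a) = -0.7795 +/- 0.7271i.
For a conjugate pair |z|^2 = z * conj(z) = (product of roots) = c/a = 1/(0.88) = 1.136364, so |z| = sqrt(1.136364) = 1.066 for both roots.
Moduli of all roots: 1.0660, 1.0660.
All moduli strictly greater than 1? Yes.
Verdict: Stationary.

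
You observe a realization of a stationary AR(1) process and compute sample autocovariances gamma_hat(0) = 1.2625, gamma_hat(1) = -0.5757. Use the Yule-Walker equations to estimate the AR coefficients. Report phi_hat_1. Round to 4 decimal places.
\hat\phi_{1} = -0.4560

The Yule-Walker equations for an AR(p) process read, in matrix form,
  Gamma_p phi = r_p,   with   (Gamma_p)_{ij} = gamma(|i - j|),
                       (r_p)_i = gamma(i),   i,j = 1..p.
Substitute the sample gammas (Toeplitz matrix and right-hand side of size 1):
  Gamma_p = [[1.2625]]
  r_p     = [-0.5757]
With p = 1 this is the single equation gamma(0) phi_1 = gamma(1):
  phi_hat_1 = gamma(1) / gamma(0) = -0.5757 / 1.2625 = -0.4560.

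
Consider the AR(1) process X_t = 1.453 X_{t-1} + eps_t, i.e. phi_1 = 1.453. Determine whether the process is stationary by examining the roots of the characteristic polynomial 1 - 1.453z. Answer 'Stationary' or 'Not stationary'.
\text{Not stationary}

The AR(p) characteristic polynomial is P(z) = 1 - 1.453z.
Stationarity requires all roots to lie outside the unit circle, i.e. |z| > 1 for every root.
This is linear in z: 1 + (-1.453) z = 0  =>  z = -1/(-1.453) = 0.688231,  |z| = 0.688231.
Moduli of all roots: 0.6882.
All moduli strictly greater than 1? No.
Verdict: Not stationary.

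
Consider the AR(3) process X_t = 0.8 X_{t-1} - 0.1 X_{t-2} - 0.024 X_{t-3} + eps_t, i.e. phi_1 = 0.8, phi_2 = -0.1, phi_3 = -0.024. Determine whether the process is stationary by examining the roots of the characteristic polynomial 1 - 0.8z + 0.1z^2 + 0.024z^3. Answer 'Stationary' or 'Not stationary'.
\text{Stationary}

The AR(p) characteristic polynomial is P(z) = 1 - 0.8z + 0.1z^2 + 0.024z^3.
Stationarity requires all roots to lie outside the unit circle, i.e. |z| > 1 for every root.
Degree 3: look for a simple real root z0 first, then factor out (1 - z/z0) and solve the remaining quadratic.
Testing z0 = 2.5: P(2.5) = 1 + (-0.8)(2.5) + (0.1)(2.5)^2 + (0.024)(2.5)^3
  = 1 + (-2) + (0.625) + (0.375) = 0.  So z_0 = 2.5 is a root, |z_0| = 2.5.
Divide out the factor (1 - 0.4 z) = (1 - z/z0) (since 1/z0 = 0.4):
  P(z) = (1 - 0.4 z)(1 + (-0.4) z + (-0.06) z^2)
  [check: z-coef -0.4 - (0.4) = -0.8; z^2-coef -0.06 - (0.4)(-0.4) = 0.1; z^3-coef -(0.4)(-0.06) = 0.024.]
Remaining roots from the quadratic factor 1 + (-0.4) z + (-0.06) z^2:
  Set 1 + (-0.4) z + (-0.06) z^2 = 0, i.e. a z^2 + b z + c = 0 with a = -0.06, b = -0.4, c = 1.
  Discriminant D = b^2 - 4ac = (-0.4)^2 - 4*(-0.06)*1 = 0.16 - (-0.24) = 0.4.
  D >= 0, so the roots are real: z = (-b +/- sqrt(D)) / (2a) = (0.4 +/- 0.632456) / (-0.12).
    z_1 = (0.4 + 0.632456) / (-0.12) = -8.6038,   |z_1| = 8.6038.
    z_2 = (0.4 - 0.632456) / (-0.12) = 1.9371,   |z_2| = 1.9371.
Moduli of all roots: 2.5000, 8.6038, 1.9371.
All moduli strictly greater than 1? Yes.
Verdict: Stationary.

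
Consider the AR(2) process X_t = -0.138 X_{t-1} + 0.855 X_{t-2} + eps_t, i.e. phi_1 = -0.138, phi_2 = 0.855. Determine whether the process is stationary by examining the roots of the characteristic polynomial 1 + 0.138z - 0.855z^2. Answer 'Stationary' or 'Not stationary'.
\text{Stationary}

The AR(p) characteristic polynomial is P(z) = 1 + 0.138z - 0.855z^2.
Stationarity requires all roots to lie outside the unit circle, i.e. |z| > 1 for every root.
Set 1 + (0.138) z + (-0.855) z^2 = 0, i.e. a z^2 + b z + c = 0 with a = -0.855, b = 0.138, c = 1.
Discriminant D = b^2 - 4ac = (0.138)^2 - 4*(-0.855)*1 = 0.019044 - (-3.42) = 3.439044.
D >= 0, so the roots are real: z = (-b +/- sqrt(D)) / (2a) = (-0.138 +/- 1.854466) / (-1.71).
  z_1 = (-0.138 + 1.854466) / (-1.71) = -1.0038,   |z_1| = 1.0038.
  z_2 = (-0.138 - 1.854466) / (-1.71) = 1.1652,   |z_2| = 1.1652.
Moduli of all roots: 1.0038, 1.1652.
All moduli strictly greater than 1? Yes.
Verdict: Stationary.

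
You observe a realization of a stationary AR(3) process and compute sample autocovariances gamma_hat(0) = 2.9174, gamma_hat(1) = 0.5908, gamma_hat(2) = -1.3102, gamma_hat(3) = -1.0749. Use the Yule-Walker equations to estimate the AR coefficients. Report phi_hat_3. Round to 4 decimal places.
\hat\phi_{3} = -0.1800

The Yule-Walker equations for an AR(p) process read, in matrix form,
  Gamma_p phi = r_p,   with   (Gamma_p)_{ij} = gamma(|i - j|),
                       (r_p)_i = gamma(i),   i,j = 1..p.
Substitute the sample gammas (Toeplitz matrix and right-hand side of size 3):
  Gamma_p = [[2.9174, 0.5908, -1.3102], [0.5908, 2.9174, 0.5908], [-1.3102, 0.5908, 2.9174]]
  r_p     = [0.5908, -1.3102, -1.0749]
Written out (R1..R3):
  (R1) 2.9174 phi_1 + 0.5908 phi_2 - 1.3102 phi_3 = 0.5908
  (R2) 0.5908 phi_1 + 2.9174 phi_2 + 0.5908 phi_3 = -1.3102
  (R3) -1.3102 phi_1 + 0.5908 phi_2 + 2.9174 phi_3 = -1.0749
Gaussian elimination:
  R2 <- R2 - (0.5908/2.9174) R1 = R2 - (0.202509) R1:  2.797758 phi_2 + 0.856127 phi_3 = -1.429842
  R3 <- R3 - (-1.3102/2.9174) R1 = R3 - (-0.449099) R1:  0.856127 phi_2 + 2.328991 phi_3 = -0.809573
  R3 <- R3 - (0.856127/2.797758) R2 = R3 - (0.306005) R2:  2.067012 phi_3 = -0.372034
Back-substitution:
  phi_hat_3 = -0.372034 / 2.067012 = -0.179986
  phi_hat_2 = (-1.429842 - (0.856127)(-0.179986)) / 2.797758 = -0.455991
  phi_hat_1 = (0.5908 - (0.5908)(-0.455991) - (-1.3102)(-0.179986)) / 2.9174 = 0.21402
So phi_hat = [0.2140, -0.4560, -0.1800].
Therefore phi_hat_3 = -0.1800.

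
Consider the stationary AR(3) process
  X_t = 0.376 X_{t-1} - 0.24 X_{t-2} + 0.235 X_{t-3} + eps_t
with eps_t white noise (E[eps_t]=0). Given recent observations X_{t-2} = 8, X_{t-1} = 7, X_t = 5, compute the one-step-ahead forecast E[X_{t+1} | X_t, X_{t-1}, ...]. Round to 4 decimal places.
E[X_{t+1} \mid \mathcal F_t] = 2.0800

For an AR(p) model X_t = c + sum_i phi_i X_{t-i} + eps_t, the
one-step-ahead conditional mean is
  E[X_{t+1} | X_t, ...] = c + sum_i phi_i X_{t+1-i}.
Substitute known values:
  E[X_{t+1} | ...] = (0.376) * (5) + (-0.24) * (7) + (0.235) * (8)
                   = 2.0800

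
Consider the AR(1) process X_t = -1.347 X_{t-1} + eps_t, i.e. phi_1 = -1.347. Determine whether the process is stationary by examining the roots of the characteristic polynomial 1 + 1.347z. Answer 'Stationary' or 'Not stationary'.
\text{Not stationary}

The AR(p) characteristic polynomial is P(z) = 1 + 1.347z.
Stationarity requires all roots to lie outside the unit circle, i.e. |z| > 1 for every root.
This is linear in z: 1 + (1.347) z = 0  =>  z = -1/(1.347) = -0.74239,  |z| = 0.74239.
Moduli of all roots: 0.7424.
All moduli strictly greater than 1? No.
Verdict: Not stationary.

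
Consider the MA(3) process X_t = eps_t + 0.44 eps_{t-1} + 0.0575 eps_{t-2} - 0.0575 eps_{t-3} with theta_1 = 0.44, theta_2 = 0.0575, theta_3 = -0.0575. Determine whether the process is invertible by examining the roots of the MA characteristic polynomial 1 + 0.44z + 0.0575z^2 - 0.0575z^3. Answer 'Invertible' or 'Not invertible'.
\text{Invertible}

The MA(q) characteristic polynomial is P(z) = 1 + 0.44z + 0.0575z^2 - 0.0575z^3.
Invertibility requires all roots to lie outside the unit circle, i.e. |z| > 1 for every root.
Degree 3: look for a simple real root z0 first, then factor out (1 - z/z0) and solve the remaining quadratic.
Testing z0 = 4: P(4) = 1 + (0.44)(4) + (0.0575)(4)^2 + (-0.0575)(4)^3
  = 1 + (1.76) + (0.92) + (-3.68) = 0.  So z_0 = 4 is a root, |z_0| = 4.
Divide out the factor (1 - 0.25 z) = (1 - z/z0) (since 1/z0 = 0.25):
  P(z) = (1 - 0.25 z)(1 + (0.69) z + (0.23) z^2)
  [check: z-coef 0.69 - (0.25) = 0.44; z^2-coef 0.23 - (0.25)(0.69) = 0.0575; z^3-coef -(0.25)(0.23) = -0.0575.]
Remaining roots from the quadratic factor 1 + (0.69) z + (0.23) z^2:
  Set 1 + (0.69) z + (0.23) z^2 = 0, i.e. a z^2 + b z + c = 0 with a = 0.23, b = 0.69, c = 1.
  Discriminant D = b^2 - 4ac = (0.69)^2 - 4*(0.23)*1 = 0.4761 - (0.92) = -0.4439.
  D < 0, so the roots are the complex-conjugate pair z = (-b +/- i sqrt(-D)) / (2a) = -1.5 +/- 1.4484i.
  For a conjugate pair |z|^2 = z * conj(z) = (product of roots) = c/a = 1/(0.23) = 4.347826, so |z| = sqrt(4.347826) = 2.0851 for both roots.
Moduli of all roots: 4.0000, 2.0851, 2.0851.
All moduli strictly greater than 1? Yes.
Verdict: Invertible.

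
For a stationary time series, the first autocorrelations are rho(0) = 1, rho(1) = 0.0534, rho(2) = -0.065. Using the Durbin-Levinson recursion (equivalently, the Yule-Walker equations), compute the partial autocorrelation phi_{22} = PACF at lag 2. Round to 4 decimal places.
\phi_{22} = -0.0680

The PACF at lag k is phi_{kk}, the last component of the solution
to the Yule-Walker system G_k phi = r_k where
  (G_k)_{ij} = rho(|i - j|), (r_k)_i = rho(i), i,j = 1..k.
Equivalently, Durbin-Levinson gives phi_{kk} iteratively:
  phi_{11} = rho(1)
  phi_{kk} = [rho(k) - sum_{j=1..k-1} phi_{k-1,j} rho(k-j)]
            / [1 - sum_{j=1..k-1} phi_{k-1,j} rho(j)],
  phi_{k,j} = phi_{k-1,j} - phi_{kk} phi_{k-1,k-j},  j = 1..k-1.
Step k = 1:
  phi_11 = rho(1) = 0.0534.
Step k = 2:
  phi_22 = [rho(2) - phi_11 rho(1)] / [1 - phi_11 rho(1)] = [-0.065 - (0.0534)(0.0534)] / [1 - (0.0534)(0.0534)]
         = -0.06785156 / 0.99714844 = -0.068.
Therefore phi_{22} = -0.0680.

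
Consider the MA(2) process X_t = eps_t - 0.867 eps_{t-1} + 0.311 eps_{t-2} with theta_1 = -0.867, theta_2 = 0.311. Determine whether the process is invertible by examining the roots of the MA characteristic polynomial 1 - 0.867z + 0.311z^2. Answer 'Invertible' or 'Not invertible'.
\text{Invertible}

The MA(q) characteristic polynomial is P(z) = 1 - 0.867z + 0.311z^2.
Invertibility requires all roots to lie outside the unit circle, i.e. |z| > 1 for every root.
Set 1 + (-0.867) z + (0.311) z^2 = 0, i.e. a z^2 + b z + c = 0 with a = 0.311, b = -0.867, c = 1.
Discriminant D = b^2 - 4ac = (-0.867)^2 - 4*(0.311)*1 = 0.751689 - (1.244) = -0.492311.
D < 0, so the roots are the complex-conjugate pair z = (-b +/- i sqrt(-D)) / (2a) = 1.3939 +/- 1.1281i.
For a conjugate pair |z|^2 = z * conj(z) = (product of roots) = c/a = 1/(0.311) = 3.215434, so |z| = sqrt(3.215434) = 1.7932 for both roots.
Moduli of all roots: 1.7932, 1.7932.
All moduli strictly greater than 1? Yes.
Verdict: Invertible.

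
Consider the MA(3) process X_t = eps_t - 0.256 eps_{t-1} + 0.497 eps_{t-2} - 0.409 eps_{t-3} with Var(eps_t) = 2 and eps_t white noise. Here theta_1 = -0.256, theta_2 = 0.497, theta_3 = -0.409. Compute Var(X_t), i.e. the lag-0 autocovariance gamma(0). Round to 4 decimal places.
\gamma(0) = 2.9597

For an MA(q) process X_t = eps_t + sum_i theta_i eps_{t-i} with
Var(eps_t) = sigma^2, the variance is
  gamma(0) = sigma^2 * (1 + sum_i theta_i^2).
  sum_i theta_i^2 = (-0.256)^2 + (0.497)^2 + (-0.409)^2 = 0.065536 + 0.247009 + 0.167281 = 0.479826.
  gamma(0) = 2 * (1 + 0.479826) = 2 * 1.479826 = 2.959652, which rounds to 2.9597.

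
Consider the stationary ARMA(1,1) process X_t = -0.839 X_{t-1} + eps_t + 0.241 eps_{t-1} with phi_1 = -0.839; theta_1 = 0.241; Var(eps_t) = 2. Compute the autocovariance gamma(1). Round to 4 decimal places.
\gamma(1) = -3.2227

Multiply the model equation by X_{t-k} and take expectations. With theta_0 = psi_0 = 1 and psi_j the MA(infinity) weights, this gives
  gamma(k) - sum_i phi_i gamma(k-i) = c_k,
  c_k = sigma^2 * sum_{j=k..q} theta_j psi_{j-k}   (c_k = 0 for k > q),
using gamma(-m) = gamma(m).
psi-weights needed (psi_j = theta_j + sum_i phi_i psi_{j-i}):
  psi_1 = theta_1 + phi_1 = 0.241 + (-0.839) = -0.598
Right-hand sides:
  c_0 = sigma^2 (1 + theta_1 psi_1) = 2 * (1 + (0.241)(-0.598)) = 2 * 0.855882 = 1.711764
  c_1 = sigma^2 theta_1 = 2 * (0.241) = 0.482
  c_2 = 0
Equations for k = 0 and k = 1 (AR order 1):
  gamma(0) = phi_1 gamma(1) + c_0
  gamma(1) = phi_1 gamma(0) + c_1
Substituting the second into the first: gamma(0) (1 - phi_1^2) = c_0 + phi_1 c_1, so
  gamma(0) = (c_0 + phi_1 c_1) / (1 - phi_1^2) = (1.711764 + (-0.839)(0.482)) / (1 - (-0.839)^2) = 1.307366 / 0.296079 = 4.415599.
  gamma(1) = phi_1 gamma(0) + c_1 = (-0.839)(4.415599) + (0.482) = -3.222687.
Therefore gamma(1) = -3.2227 (to 4 decimal places).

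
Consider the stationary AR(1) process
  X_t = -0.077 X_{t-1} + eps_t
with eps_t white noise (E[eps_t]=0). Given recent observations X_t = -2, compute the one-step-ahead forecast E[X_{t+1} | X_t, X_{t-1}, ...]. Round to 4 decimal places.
E[X_{t+1} \mid \mathcal F_t] = 0.1540

For an AR(p) model X_t = c + sum_i phi_i X_{t-i} + eps_t, the
one-step-ahead conditional mean is
  E[X_{t+1} | X_t, ...] = c + sum_i phi_i X_{t+1-i}.
Substitute known values:
  E[X_{t+1} | ...] = (-0.077) * (-2)
                   = 0.1540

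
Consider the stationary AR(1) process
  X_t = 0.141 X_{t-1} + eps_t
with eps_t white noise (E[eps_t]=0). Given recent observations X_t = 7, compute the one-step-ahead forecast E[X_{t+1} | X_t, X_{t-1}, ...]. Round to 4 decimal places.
E[X_{t+1} \mid \mathcal F_t] = 0.9870

For an AR(p) model X_t = c + sum_i phi_i X_{t-i} + eps_t, the
one-step-ahead conditional mean is
  E[X_{t+1} | X_t, ...] = c + sum_i phi_i X_{t+1-i}.
Substitute known values:
  E[X_{t+1} | ...] = (0.141) * (7)
                   = 0.9870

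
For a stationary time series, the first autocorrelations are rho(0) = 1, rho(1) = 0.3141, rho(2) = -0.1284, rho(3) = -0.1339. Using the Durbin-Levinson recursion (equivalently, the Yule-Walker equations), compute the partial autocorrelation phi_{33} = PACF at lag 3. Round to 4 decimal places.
\phi_{33} = -0.0051

The PACF at lag k is phi_{kk}, the last component of the solution
to the Yule-Walker system G_k phi = r_k where
  (G_k)_{ij} = rho(|i - j|), (r_k)_i = rho(i), i,j = 1..k.
Equivalently, Durbin-Levinson gives phi_{kk} iteratively:
  phi_{11} = rho(1)
  phi_{kk} = [rho(k) - sum_{j=1..k-1} phi_{k-1,j} rho(k-j)]
            / [1 - sum_{j=1..k-1} phi_{k-1,j} rho(j)],
  phi_{k,j} = phi_{k-1,j} - phi_{kk} phi_{k-1,k-j},  j = 1..k-1.
Step k = 1:
  phi_11 = rho(1) = 0.3141.
Step k = 2:
  phi_22 = [rho(2) - phi_11 rho(1)] / [1 - phi_11 rho(1)] = [-0.1284 - (0.3141)(0.3141)] / [1 - (0.3141)(0.3141)]
         = -0.22705881 / 0.90134119 = -0.251912.
  Update: phi_21 = phi_11 - phi_22 phi_11 = 0.3141 - (-0.251912)(0.3141) = 0.393226.
Step k = 3:
  phi_33 = [rho(3) - phi_21 rho(2) - phi_22 rho(1)] / [1 - phi_21 rho(1) - phi_22 rho(2)]
    numerator   = -0.1339 - (0.393226)(-0.1284) - (-0.251912)(0.3141) = -0.00428422
    denominator = 1 - (0.393226)(0.3141) - (-0.251912)(-0.1284) = 0.84414231
  phi_33 = -0.00428422 / 0.84414231 = -0.0051.
Therefore phi_{33} = -0.0051.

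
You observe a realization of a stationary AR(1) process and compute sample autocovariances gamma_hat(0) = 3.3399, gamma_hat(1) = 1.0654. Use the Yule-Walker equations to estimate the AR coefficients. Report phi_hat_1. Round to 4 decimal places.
\hat\phi_{1} = 0.3190

The Yule-Walker equations for an AR(p) process read, in matrix form,
  Gamma_p phi = r_p,   with   (Gamma_p)_{ij} = gamma(|i - j|),
                       (r_p)_i = gamma(i),   i,j = 1..p.
Substitute the sample gammas (Toeplitz matrix and right-hand side of size 1):
  Gamma_p = [[3.3399]]
  r_p     = [1.0654]
With p = 1 this is the single equation gamma(0) phi_1 = gamma(1):
  phi_hat_1 = gamma(1) / gamma(0) = 1.0654 / 3.3399 = 0.3190.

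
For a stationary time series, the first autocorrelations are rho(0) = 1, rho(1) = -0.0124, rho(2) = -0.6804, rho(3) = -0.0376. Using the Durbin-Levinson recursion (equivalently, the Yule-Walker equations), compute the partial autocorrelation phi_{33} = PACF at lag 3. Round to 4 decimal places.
\phi_{33} = -0.1122

The PACF at lag k is phi_{kk}, the last component of the solution
to the Yule-Walker system G_k phi = r_k where
  (G_k)_{ij} = rho(|i - j|), (r_k)_i = rho(i), i,j = 1..k.
Equivalently, Durbin-Levinson gives phi_{kk} iteratively:
  phi_{11} = rho(1)
  phi_{kk} = [rho(k) - sum_{j=1..k-1} phi_{k-1,j} rho(k-j)]
            / [1 - sum_{j=1..k-1} phi_{k-1,j} rho(j)],
  phi_{k,j} = phi_{k-1,j} - phi_{kk} phi_{k-1,k-j},  j = 1..k-1.
Step k = 1:
  phi_11 = rho(1) = -0.0124.
Step k = 2:
  phi_22 = [rho(2) - phi_11 rho(1)] / [1 - phi_11 rho(1)] = [-0.6804 - (-0.0124)(-0.0124)] / [1 - (-0.0124)(-0.0124)]
         = -0.68055376 / 0.99984624 = -0.680658.
  Update: phi_21 = phi_11 - phi_22 phi_11 = -0.0124 - (-0.680658)(-0.0124) = -0.02084.
Step k = 3:
  phi_33 = [rho(3) - phi_21 rho(2) - phi_22 rho(1)] / [1 - phi_21 rho(1) - phi_22 rho(2)]
    numerator   = -0.0376 - (-0.02084)(-0.6804) - (-0.680658)(-0.0124) = -0.06021981
    denominator = 1 - (-0.02084)(-0.0124) - (-0.680658)(-0.6804) = 0.53662159
  phi_33 = -0.06021981 / 0.53662159 = -0.1122.
Therefore phi_{33} = -0.1122.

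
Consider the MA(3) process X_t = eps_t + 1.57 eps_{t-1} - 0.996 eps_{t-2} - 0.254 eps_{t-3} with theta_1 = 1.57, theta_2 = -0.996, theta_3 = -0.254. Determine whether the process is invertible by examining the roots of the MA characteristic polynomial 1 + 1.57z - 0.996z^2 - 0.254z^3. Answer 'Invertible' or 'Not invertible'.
\text{Not invertible}

The MA(q) characteristic polynomial is P(z) = 1 + 1.57z - 0.996z^2 - 0.254z^3.
Invertibility requires all roots to lie outside the unit circle, i.e. |z| > 1 for every root.
Degree 3: look for a simple real root z0 first, then factor out (1 - z/z0) and solve the remaining quadratic.
Testing z0 = -5: P(-5) = 1 + (1.57)(-5) + (-0.996)(-5)^2 + (-0.254)(-5)^3
  = 1 + (-7.85) + (-24.9) + (31.75) = 0.  So z_0 = -5 is a root, |z_0| = 5.
Divide out the factor (1 + 0.2 z) = (1 - z/z0) (since 1/z0 = -0.2):
  P(z) = (1 + 0.2 z)(1 + (1.37) z + (-1.27) z^2)
  [check: z-coef 1.37 - (-0.2) = 1.57; z^2-coef -1.27 - (-0.2)(1.37) = -0.996; z^3-coef -(-0.2)(-1.27) = -0.254.]
Remaining roots from the quadratic factor 1 + (1.37) z + (-1.27) z^2:
  Set 1 + (1.37) z + (-1.27) z^2 = 0, i.e. a z^2 + b z + c = 0 with a = -1.27, b = 1.37, c = 1.
  Discriminant D = b^2 - 4ac = (1.37)^2 - 4*(-1.27)*1 = 1.8769 - (-5.08) = 6.9569.
  D >= 0, so the roots are real: z = (-b +/- sqrt(D)) / (2a) = (-1.37 +/- 2.637594) / (-2.54).
    z_1 = (-1.37 + 2.637594) / (-2.54) = -0.4991,   |z_1| = 0.4991.
    z_2 = (-1.37 - 2.637594) / (-2.54) = 1.5778,   |z_2| = 1.5778.
Moduli of all roots: 5.0000, 0.4991, 1.5778.
All moduli strictly greater than 1? No.
Verdict: Not invertible.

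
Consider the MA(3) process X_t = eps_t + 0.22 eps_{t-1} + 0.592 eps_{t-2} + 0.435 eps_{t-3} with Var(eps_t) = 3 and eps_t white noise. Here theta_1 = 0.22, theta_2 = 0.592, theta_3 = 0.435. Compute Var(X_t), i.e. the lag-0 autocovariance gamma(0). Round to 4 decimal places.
\gamma(0) = 4.7643

For an MA(q) process X_t = eps_t + sum_i theta_i eps_{t-i} with
Var(eps_t) = sigma^2, the variance is
  gamma(0) = sigma^2 * (1 + sum_i theta_i^2).
  sum_i theta_i^2 = (0.22)^2 + (0.592)^2 + (0.435)^2 = 0.0484 + 0.350464 + 0.189225 = 0.588089.
  gamma(0) = 3 * (1 + 0.588089) = 3 * 1.588089 = 4.764267, which rounds to 4.7643.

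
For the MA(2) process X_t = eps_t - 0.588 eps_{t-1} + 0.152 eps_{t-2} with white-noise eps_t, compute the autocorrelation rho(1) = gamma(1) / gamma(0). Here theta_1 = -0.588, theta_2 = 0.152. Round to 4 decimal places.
\rho(1) = -0.4949

For an MA(q) process with theta_0 = 1, the autocovariance is
  gamma(k) = sigma^2 * sum_{i=0..q-k} theta_i * theta_{i+k},
and rho(k) = gamma(k) / gamma(0). Sigma^2 cancels.
  numerator   = (1)*(-0.588) + (-0.588)*(0.152) = -0.677376.
  denominator = (1)^2 + (-0.588)^2 + (0.152)^2 = 1.368848.
  rho(1) = -0.677376 / 1.368848 = -0.4949.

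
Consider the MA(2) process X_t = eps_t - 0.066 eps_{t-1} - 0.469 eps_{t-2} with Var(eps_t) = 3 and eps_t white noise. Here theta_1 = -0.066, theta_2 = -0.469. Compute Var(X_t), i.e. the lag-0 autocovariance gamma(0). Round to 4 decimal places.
\gamma(0) = 3.6730

For an MA(q) process X_t = eps_t + sum_i theta_i eps_{t-i} with
Var(eps_t) = sigma^2, the variance is
  gamma(0) = sigma^2 * (1 + sum_i theta_i^2).
  sum_i theta_i^2 = (-0.066)^2 + (-0.469)^2 = 0.004356 + 0.219961 = 0.224317.
  gamma(0) = 3 * (1 + 0.224317) = 3 * 1.224317 = 3.672951, which rounds to 3.6730.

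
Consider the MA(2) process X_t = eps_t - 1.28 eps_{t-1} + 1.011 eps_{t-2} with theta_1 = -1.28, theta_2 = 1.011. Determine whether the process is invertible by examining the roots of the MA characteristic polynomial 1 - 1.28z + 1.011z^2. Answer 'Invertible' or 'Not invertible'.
\text{Not invertible}

The MA(q) characteristic polynomial is P(z) = 1 - 1.28z + 1.011z^2.
Invertibility requires all roots to lie outside the unit circle, i.e. |z| > 1 for every root.
Set 1 + (-1.28) z + (1.011) z^2 = 0, i.e. a z^2 + b z + c = 0 with a = 1.011, b = -1.28, c = 1.
Discriminant D = b^2 - 4ac = (-1.28)^2 - 4*(1.011)*1 = 1.6384 - (4.044) = -2.4056.
D < 0, so the roots are the complex-conjugate pair z = (-b +/- i sqrt(-D)) / (2a) = 0.633 +/- 0.7671i.
For a conjugate pair |z|^2 = z * conj(z) = (product of roots) = c/a = 1/(1.011) = 0.98912, so |z| = sqrt(0.98912) = 0.9945 for both roots.
Moduli of all roots: 0.9945, 0.9945.
All moduli strictly greater than 1? No.
Verdict: Not invertible.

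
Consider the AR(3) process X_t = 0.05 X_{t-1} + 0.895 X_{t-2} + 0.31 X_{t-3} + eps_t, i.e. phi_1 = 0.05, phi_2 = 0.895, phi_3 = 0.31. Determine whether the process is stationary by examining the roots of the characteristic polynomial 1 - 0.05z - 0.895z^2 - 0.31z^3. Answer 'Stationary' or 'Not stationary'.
\text{Not stationary}

The AR(p) characteristic polynomial is P(z) = 1 - 0.05z - 0.895z^2 - 0.31z^3.
Stationarity requires all roots to lie outside the unit circle, i.e. |z| > 1 for every root.
Degree 3: look for a simple real root z0 first, then factor out (1 - z/z0) and solve the remaining quadratic.
Testing z0 = -2: P(-2) = 1 + (-0.05)(-2) + (-0.895)(-2)^2 + (-0.31)(-2)^3
  = 1 + (0.1) + (-3.58) + (2.48) = 0.  So z_0 = -2 is a root, |z_0| = 2.
Divide out the factor (1 + 0.5 z) = (1 - z/z0) (since 1/z0 = -0.5):
  P(z) = (1 + 0.5 z)(1 + (-0.55) z + (-0.62) z^2)
  [check: z-coef -0.55 - (-0.5) = -0.05; z^2-coef -0.62 - (-0.5)(-0.55) = -0.895; z^3-coef -(-0.5)(-0.62) = -0.31.]
Remaining roots from the quadratic factor 1 + (-0.55) z + (-0.62) z^2:
  Set 1 + (-0.55) z + (-0.62) z^2 = 0, i.e. a z^2 + b z + c = 0 with a = -0.62, b = -0.55, c = 1.
  Discriminant D = b^2 - 4ac = (-0.55)^2 - 4*(-0.62)*1 = 0.3025 - (-2.48) = 2.7825.
  D >= 0, so the roots are real: z = (-b +/- sqrt(D)) / (2a) = (0.55 +/- 1.668083) / (-1.24).
    z_1 = (0.55 + 1.668083) / (-1.24) = -1.7888,   |z_1| = 1.7888.
    z_2 = (0.55 - 1.668083) / (-1.24) = 0.9017,   |z_2| = 0.9017.
Moduli of all roots: 2.0000, 1.7888, 0.9017.
All moduli strictly greater than 1? No.
Verdict: Not stationary.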